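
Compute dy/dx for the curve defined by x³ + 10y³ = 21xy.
Take d/dx of both sides. Since y is implicitly a function of x, the chain rule attaches a y' = dy/dx factor whenever we differentiate through y.

Set F(x, y) = (left side) − (right side), so the curve is F = 0. Differentiating each term of F:
  d/dx[x^3] = 3x^2
  d/dx[-21xy] = -21x·y' - 21y
  d/dx[10y^3] = 30y^2·y'

Collecting, the y'-free part is the partial derivative in x and the y' coefficient is the partial derivative in y:
  ∂F/∂x = 3x^2 - 21y
  ∂F/∂y = -21x + 30y^2

so d/dx[F(x, y(x))] = ∂F/∂x + (∂F/∂y)·y' = 0. Rearranging,
  dy/dx = -(∂F/∂x)/(∂F/∂y) = -(3x^2 - 21y)/(-21x + 30y^2) = (x^2 - 7y)/(7x - 10y^2)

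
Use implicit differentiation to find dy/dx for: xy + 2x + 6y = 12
Differentiate the relation implicitly: treat y = y(x) and apply the chain rule, so every y-derivative picks up a y' = dy/dx factor.

With everything moved to the left-hand side, differentiate term by term:
  d/dx[xy] = x·y' + y
  d/dx[2x] = 2
  d/dx[6y] = 6·y'
  d/dx[-12] = 0

Separating the contributions that come from x directly and those that come through y:
  without y':      y + 2
  multiplying y':  x + 6

so (y + 2) + (x + 6)·y' = 0, and therefore
  dy/dx = -(y + 2)/(x + 6) = (-y - 2)/(x + 6)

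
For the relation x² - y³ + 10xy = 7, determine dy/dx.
Differentiate the relation implicitly: treat y = y(x) and apply the chain rule, so every y-derivative picks up a y' = dy/dx factor.

With everything moved to the left-hand side, differentiate term by term:
  d/dx[x^2] = 2x
  d/dx[10xy] = 10x·y' + 10y
  d/dx[-y^3] = -3y^2·y'
  d/dx[-7] = 0

Separating the contributions that come from x directly and those that come through y:
  without y':      2x + 10y
  multiplying y':  10x - 3y^2

so (2x + 10y) + (10x - 3y^2)·y' = 0, and therefore
  dy/dx = -(2x + 10y)/(10x - 3y^2) = 2(-x - 5y)/(10x - 3y^2)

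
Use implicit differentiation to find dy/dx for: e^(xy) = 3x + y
Differentiate both sides with respect to x, treating y as y(x). By the chain rule, any term containing y contributes a factor of y' = dy/dx when we differentiate it.

Move every term to one side and write the relation as F(x, y) = 0. Term by term,
  d/dx[-3x] = -3
  d/dx[-y] = -y'
  d/dx[e^(xy)] = (x·y' + y)·e^(xy)

The pieces without y' make up ∂F/∂x and the coefficient of y' is ∂F/∂y:
  ∂F/∂x = y·e^(xy) - 3,
  ∂F/∂y = x·e^(xy) - 1.

Since d/dx[F] = ∂F/∂x + (∂F/∂y)·y' = 0, solve for y':
  (∂F/∂y)·y' = -∂F/∂x
  dy/dx = -(∂F/∂x)/(∂F/∂y) = -(y·e^(xy) - 3)/(x·e^(xy) - 1) = (-y·e^(xy) + 3)/(x·e^(xy) - 1)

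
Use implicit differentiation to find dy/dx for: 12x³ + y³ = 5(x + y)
Differentiate the relation implicitly: treat y = y(x) and apply the chain rule, so every y-derivative picks up a y' = dy/dx factor.

With everything moved to the left-hand side, differentiate term by term:
  d/dx[12x^3] = 36x^2
  d/dx[-5x] = -5
  d/dx[y^3] = 3y^2·y'
  d/dx[-5y] = -5·y'

Separating the contributions that come from x directly and those that come through y:
  without y':      36x^2 - 5
  multiplying y':  3y^2 - 5

so (36x^2 - 5) + (3y^2 - 5)·y' = 0, and therefore
  dy/dx = -(36x^2 - 5)/(3y^2 - 5) = (5 - 36x^2)/(3y^2 - 5)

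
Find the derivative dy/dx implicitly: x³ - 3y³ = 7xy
Take d/dx of both sides. Since y is implicitly a function of x, the chain rule attaches a y' = dy/dx factor whenever we differentiate through y.

Set F(x, y) = (left side) − (right side), so the curve is F = 0. Differentiating each term of F:
  d/dx[x^3] = 3x^2
  d/dx[-7xy] = -7x·y' - 7y
  d/dx[-3y^3] = -9y^2·y'

Collecting, the y'-free part is the partial derivative in x and the y' coefficient is the partial derivative in y:
  ∂F/∂x = 3x^2 - 7y
  ∂F/∂y = -7x - 9y^2

so d/dx[F(x, y(x))] = ∂F/∂x + (∂F/∂y)·y' = 0. Rearranging,
  dy/dx = -(∂F/∂x)/(∂F/∂y) = -(3x^2 - 7y)/(-7x - 9y^2) = (3x^2 - 7y)/(7x + 9y^2)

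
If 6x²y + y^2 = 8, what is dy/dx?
Apply d/dx to both sides, remembering that y depends on x. Each occurrence of y therefore brings in a y' = dy/dx via the chain rule.

With F(x, y) equal to the left-hand side minus the right, differentiate F term by term:
  d/dx[6x^2y] = 6x^2·y' + 12xy
  d/dx[y^2] = 2y·y'
  d/dx[-8] = 0
Adding these up, d/dx[F] = 0 becomes
  (12xy) + (6x^2 + 2y)·y' = 0,
so isolating y',
  dy/dx = -(12xy)/(6x^2 + 2y) = -6xy/(3x^2 + y)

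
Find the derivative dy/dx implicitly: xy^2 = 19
Differentiate both sides with respect to x, treating y as y(x). By the chain rule, any term containing y contributes a factor of y' = dy/dx when we differentiate it.

Move every term to one side and write the relation as F(x, y) = 0. Term by term,
  d/dx[xy^2] = 2xy·y' + y^2
  d/dx[-19] = 0

The pieces without y' make up ∂F/∂x and the coefficient of y' is ∂F/∂y:
  ∂F/∂x = y^2,
  ∂F/∂y = 2xy.

Since d/dx[F] = ∂F/∂x + (∂F/∂y)·y' = 0, solve for y':
  (∂F/∂y)·y' = -∂F/∂x
  dy/dx = -(∂F/∂x)/(∂F/∂y) = -(y^2)/(2xy) = -y/(2x)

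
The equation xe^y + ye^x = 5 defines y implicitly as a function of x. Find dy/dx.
Apply d/dx to both sides, remembering that y depends on x. Each occurrence of y therefore brings in a y' = dy/dx via the chain rule.

With F(x, y) equal to the left-hand side minus the right, differentiate F term by term:
  d/dx[x·e^(y)] = x·y'·e^(y) + e^(y)
  d/dx[y·e^(x)] = y·e^(x) + y'·e^(x)
  d/dx[-5] = 0
Adding these up, d/dx[F] = 0 becomes
  (y·e^(x) + e^(y)) + (x·e^(y) + e^(x))·y' = 0,
so isolating y',
  dy/dx = -(y·e^(x) + e^(y))/(x·e^(y) + e^(x)) = (-y·e^(x) - e^(y))/(x·e^(y) + e^(x))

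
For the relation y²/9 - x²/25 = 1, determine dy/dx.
Differentiate the relation implicitly: treat y = y(x) and apply the chain rule, so every y-derivative picks up a y' = dy/dx factor.

With everything moved to the left-hand side, differentiate term by term:
  d/dx[-x^2/25] = -2x/25
  d/dx[y^2/9] = 2y·y'/9
  d/dx[-1] = 0

Separating the contributions that come from x directly and those that come through y:
  without y':      -2x/25
  multiplying y':  2y/9

so (-2x/25) + (2y/9)·y' = 0, and therefore
  dy/dx = -(-2x/25)/(2y/9) = 9x/(25y)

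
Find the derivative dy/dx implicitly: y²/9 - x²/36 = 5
Take d/dx of both sides. Since y is implicitly a function of x, the chain rule attaches a y' = dy/dx factor whenever we differentiate through y.

Set F(x, y) = (left side) − (right side), so the curve is F = 0. Differentiating each term of F:
  d/dx[-x^2/36] = -x/18
  d/dx[y^2/9] = 2y·y'/9
  d/dx[-5] = 0

Collecting, the y'-free part is the partial derivative in x and the y' coefficient is the partial derivative in y:
  ∂F/∂x = -x/18
  ∂F/∂y = 2y/9

so d/dx[F(x, y(x))] = ∂F/∂x + (∂F/∂y)·y' = 0. Rearranging,
  dy/dx = -(∂F/∂x)/(∂F/∂y) = -(-x/18)/(2y/9) = x/(4y)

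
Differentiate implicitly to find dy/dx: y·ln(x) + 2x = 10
Take d/dx of both sides. Since y is implicitly a function of x, the chain rule attaches a y' = dy/dx factor whenever we differentiate through y.

Set F(x, y) = (left side) − (right side), so the curve is F = 0. Differentiating each term of F:
  d/dx[2x] = 2
  d/dx[y·ln(x)] = y'·ln(x) + y/x
  d/dx[-10] = 0

Collecting, the y'-free part is the partial derivative in x and the y' coefficient is the partial derivative in y:
  ∂F/∂x = 2 + y/x
  ∂F/∂y = ln(x)

so d/dx[F(x, y(x))] = ∂F/∂x + (∂F/∂y)·y' = 0. Rearranging,
  dy/dx = -(∂F/∂x)/(∂F/∂y) = -(2 + y/x)/(ln(x))
        = -((2x + y)/x)/(ln(x)) = (-2x - y)/(x·ln(x))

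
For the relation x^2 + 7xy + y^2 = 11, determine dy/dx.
Apply d/dx to both sides, remembering that y depends on x. Each occurrence of y therefore brings in a y' = dy/dx via the chain rule.

With F(x, y) equal to the left-hand side minus the right, differentiate F term by term:
  d/dx[x^2] = 2x
  d/dx[7xy] = 7x·y' + 7y
  d/dx[y^2] = 2y·y'
  d/dx[-11] = 0
Adding these up, d/dx[F] = 0 becomes
  (2x + 7y) + (7x + 2y)·y' = 0,
so isolating y',
  dy/dx = -(2x + 7y)/(7x + 2y) = (-2x - 7y)/(7x + 2y)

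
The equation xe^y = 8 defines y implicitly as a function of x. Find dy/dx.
Differentiate the relation implicitly: treat y = y(x) and apply the chain rule, so every y-derivative picks up a y' = dy/dx factor.

With everything moved to the left-hand side, differentiate term by term:
  d/dx[x·e^(y)] = x·y'·e^(y) + e^(y)
  d/dx[-8] = 0

Separating the contributions that come from x directly and those that come through y:
  without y':      e^(y)
  multiplying y':  x·e^(y)

so (e^(y)) + (x·e^(y))·y' = 0, and therefore
  dy/dx = -(e^(y))/(x·e^(y)) = -1/x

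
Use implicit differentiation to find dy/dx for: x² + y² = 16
Apply d/dx to both sides, remembering that y depends on x. Each occurrence of y therefore brings in a y' = dy/dx via the chain rule.

With F(x, y) equal to the left-hand side minus the right, differentiate F term by term:
  d/dx[x^2] = 2x
  d/dx[y^2] = 2y·y'
  d/dx[-16] = 0
Adding these up, d/dx[F] = 0 becomes
  (2x) + (2y)·y' = 0,
so isolating y',
  dy/dx = -(2x)/(2y) = -x/y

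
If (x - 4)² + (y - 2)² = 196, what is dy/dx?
Differentiate the relation implicitly: treat y = y(x) and apply the chain rule, so every y-derivative picks up a y' = dy/dx factor.

With everything moved to the left-hand side, differentiate term by term:
  d/dx[(x - 4)^2] = 2x - 8
  d/dx[(y - 2)^2] = 2·y'(y - 2)
  d/dx[-196] = 0

Separating the contributions that come from x directly and those that come through y:
  without y':      2x - 8
  multiplying y':  2y - 4

so (2x - 8) + (2y - 4)·y' = 0, and therefore
  dy/dx = -(2x - 8)/(2y - 4) = (4 - x)/(y - 2)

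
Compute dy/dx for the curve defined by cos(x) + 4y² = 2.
Differentiate the relation implicitly: treat y = y(x) and apply the chain rule, so every y-derivative picks up a y' = dy/dx factor.

With everything moved to the left-hand side, differentiate term by term:
  d/dx[4y^2] = 8y·y'
  d/dx[cos(x)] = -sin(x)
  d/dx[-2] = 0

Separating the contributions that come from x directly and those that come through y:
  without y':      -sin(x)
  multiplying y':  8y

so (-sin(x)) + (8y)·y' = 0, and therefore
  dy/dx = -(-sin(x))/(8y) = sin(x)/(8y)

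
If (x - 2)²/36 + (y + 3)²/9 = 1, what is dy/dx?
Apply d/dx to both sides, remembering that y depends on x. Each occurrence of y therefore brings in a y' = dy/dx via the chain rule.

With F(x, y) equal to the left-hand side minus the right, differentiate F term by term:
  d/dx[(x - 2)^2/36] = x/18 - 1/9
  d/dx[(y + 3)^2/9] = 2·y'(y + 3)/9
  d/dx[-1] = 0
Adding these up, d/dx[F] = 0 becomes
  (x/18 - 1/9) + (2y/9 + 2/3)·y' = 0,
so isolating y',
  dy/dx = -(x/18 - 1/9)/(2y/9 + 2/3)
        = -((x - 2)/18)/(2(y + 3)/9) = (2 - x)/(4(y + 3))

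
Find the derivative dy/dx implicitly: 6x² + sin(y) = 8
Differentiate the relation implicitly: treat y = y(x) and apply the chain rule, so every y-derivative picks up a y' = dy/dx factor.

With everything moved to the left-hand side, differentiate term by term:
  d/dx[6x^2] = 12x
  d/dx[sin(y)] = y'·cos(y)
  d/dx[-8] = 0

Separating the contributions that come from x directly and those that come through y:
  without y':      12x
  multiplying y':  cos(y)

so (12x) + (cos(y))·y' = 0, and therefore
  dy/dx = -(12x)/(cos(y)) = -12x/cos(y)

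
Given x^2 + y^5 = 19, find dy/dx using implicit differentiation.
Take d/dx of both sides. Since y is implicitly a function of x, the chain rule attaches a y' = dy/dx factor whenever we differentiate through y.

Set F(x, y) = (left side) − (right side), so the curve is F = 0. Differentiating each term of F:
  d/dx[x^2] = 2x
  d/dx[y^5] = 5y^4·y'
  d/dx[-19] = 0

Collecting, the y'-free part is the partial derivative in x and the y' coefficient is the partial derivative in y:
  ∂F/∂x = 2x
  ∂F/∂y = 5y^4

so d/dx[F(x, y(x))] = ∂F/∂x + (∂F/∂y)·y' = 0. Rearranging,
  dy/dx = -(∂F/∂x)/(∂F/∂y) = -(2x)/(5y^4) = -2x/(5y^4)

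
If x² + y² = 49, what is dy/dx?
Take d/dx of both sides. Since y is implicitly a function of x, the chain rule attaches a y' = dy/dx factor whenever we differentiate through y.

Set F(x, y) = (left side) − (right side), so the curve is F = 0. Differentiating each term of F:
  d/dx[x^2] = 2x
  d/dx[y^2] = 2y·y'
  d/dx[-49] = 0

Collecting, the y'-free part is the partial derivative in x and the y' coefficient is the partial derivative in y:
  ∂F/∂x = 2x
  ∂F/∂y = 2y

so d/dx[F(x, y(x))] = ∂F/∂x + (∂F/∂y)·y' = 0. Rearranging,
  dy/dx = -(∂F/∂x)/(∂F/∂y) = -(2x)/(2y) = -x/y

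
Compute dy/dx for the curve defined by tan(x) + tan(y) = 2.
Differentiate both sides with respect to x, treating y as y(x). By the chain rule, any term containing y contributes a factor of y' = dy/dx when we differentiate it.

Move every term to one side and write the relation as F(x, y) = 0. Term by term,
  d/dx[tan(x)] = tan(x)^2 + 1
  d/dx[tan(y)] = y'(tan(y)^2 + 1)
  d/dx[-2] = 0

The pieces without y' make up ∂F/∂x and the coefficient of y' is ∂F/∂y:
  ∂F/∂x = tan(x)^2 + 1,
  ∂F/∂y = tan(y)^2 + 1.

Since d/dx[F] = ∂F/∂x + (∂F/∂y)·y' = 0, solve for y':
  (∂F/∂y)·y' = -∂F/∂x
  dy/dx = -(∂F/∂x)/(∂F/∂y) = -(tan(x)^2 + 1)/(tan(y)^2 + 1) = -cos(y)^2/cos(x)^2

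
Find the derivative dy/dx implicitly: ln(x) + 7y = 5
Differentiate both sides with respect to x, treating y as y(x). By the chain rule, any term containing y contributes a factor of y' = dy/dx when we differentiate it.

Move every term to one side and write the relation as F(x, y) = 0. Term by term,
  d/dx[7y] = 7·y'
  d/dx[ln(x)] = 1/x
  d/dx[-5] = 0

The pieces without y' make up ∂F/∂x and the coefficient of y' is ∂F/∂y:
  ∂F/∂x = 1/x,
  ∂F/∂y = 7.

Since d/dx[F] = ∂F/∂x + (∂F/∂y)·y' = 0, solve for y':
  (∂F/∂y)·y' = -∂F/∂x
  dy/dx = -(∂F/∂x)/(∂F/∂y) = -(1/x)/(7) = -1/(7x)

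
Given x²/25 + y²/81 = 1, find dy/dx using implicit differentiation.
Differentiate the relation implicitly: treat y = y(x) and apply the chain rule, so every y-derivative picks up a y' = dy/dx factor.

With everything moved to the left-hand side, differentiate term by term:
  d/dx[x^2/25] = 2x/25
  d/dx[y^2/81] = 2y·y'/81
  d/dx[-1] = 0

Separating the contributions that come from x directly and those that come through y:
  without y':      2x/25
  multiplying y':  2y/81

so (2x/25) + (2y/81)·y' = 0, and therefore
  dy/dx = -(2x/25)/(2y/81) = -81x/(25y)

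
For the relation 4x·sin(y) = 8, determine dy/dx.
Apply d/dx to both sides, remembering that y depends on x. Each occurrence of y therefore brings in a y' = dy/dx via the chain rule.

With F(x, y) equal to the left-hand side minus the right, differentiate F term by term:
  d/dx[4x·sin(y)] = 4x·y'·cos(y) + 4sin(y)
  d/dx[-8] = 0
Adding these up, d/dx[F] = 0 becomes
  (4sin(y)) + (4x·cos(y))·y' = 0,
so isolating y',
  dy/dx = -(4sin(y))/(4x·cos(y)) = -tan(y)/x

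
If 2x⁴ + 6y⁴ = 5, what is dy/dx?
Differentiate both sides with respect to x, treating y as y(x). By the chain rule, any term containing y contributes a factor of y' = dy/dx when we differentiate it.

Move every term to one side and write the relation as F(x, y) = 0. Term by term,
  d/dx[2x^4] = 8x^3
  d/dx[6y^4] = 24y^3·y'
  d/dx[-5] = 0

The pieces without y' make up ∂F/∂x and the coefficient of y' is ∂F/∂y:
  ∂F/∂x = 8x^3,
  ∂F/∂y = 24y^3.

Since d/dx[F] = ∂F/∂x + (∂F/∂y)·y' = 0, solve for y':
  (∂F/∂y)·y' = -∂F/∂x
  dy/dx = -(∂F/∂x)/(∂F/∂y) = -(8x^3)/(24y^3) = -x^3/(3y^3)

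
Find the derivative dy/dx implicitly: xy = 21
Differentiate the relation implicitly: treat y = y(x) and apply the chain rule, so every y-derivative picks up a y' = dy/dx factor.

With everything moved to the left-hand side, differentiate term by term:
  d/dx[xy] = x·y' + y
  d/dx[-21] = 0

Separating the contributions that come from x directly and those that come through y:
  without y':      y
  multiplying y':  x

so (y) + (x)·y' = 0, and therefore
  dy/dx = -(y)/(x) = -y/x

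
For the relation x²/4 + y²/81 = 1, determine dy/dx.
Apply d/dx to both sides, remembering that y depends on x. Each occurrence of y therefore brings in a y' = dy/dx via the chain rule.

With F(x, y) equal to the left-hand side minus the right, differentiate F term by term:
  d/dx[x^2/4] = x/2
  d/dx[y^2/81] = 2y·y'/81
  d/dx[-1] = 0
Adding these up, d/dx[F] = 0 becomes
  (x/2) + (2y/81)·y' = 0,
so isolating y',
  dy/dx = -(x/2)/(2y/81) = -81x/(4y)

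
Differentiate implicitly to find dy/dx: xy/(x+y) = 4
Take d/dx of both sides. Since y is implicitly a function of x, the chain rule attaches a y' = dy/dx factor whenever we differentiate through y.

Set F(x, y) = (left side) − (right side), so the curve is F = 0. Differentiating each term of F:
  d/dx[xy/(x + y)] = xy(-y' - 1)/(x + y)^2 + x·y'/(x + y) + y/(x + y)
  d/dx[-4] = 0

Collecting, the y'-free part is the partial derivative in x and the y' coefficient is the partial derivative in y:
  ∂F/∂x = -xy/(x + y)^2 + y/(x + y)
  ∂F/∂y = -xy/(x + y)^2 + x/(x + y)

so d/dx[F(x, y(x))] = ∂F/∂x + (∂F/∂y)·y' = 0. Rearranging,
  dy/dx = -(∂F/∂x)/(∂F/∂y) = -(-xy/(x + y)^2 + y/(x + y))/(-xy/(x + y)^2 + x/(x + y))
        = -(y^2/(x + y)^2)/(x^2/(x + y)^2) = -y^2/x^2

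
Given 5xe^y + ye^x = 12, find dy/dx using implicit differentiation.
Take d/dx of both sides. Since y is implicitly a function of x, the chain rule attaches a y' = dy/dx factor whenever we differentiate through y.

Set F(x, y) = (left side) − (right side), so the curve is F = 0. Differentiating each term of F:
  d/dx[5x·e^(y)] = 5x·y'·e^(y) + 5e^(y)
  d/dx[y·e^(x)] = y·e^(x) + y'·e^(x)
  d/dx[-12] = 0

Collecting, the y'-free part is the partial derivative in x and the y' coefficient is the partial derivative in y:
  ∂F/∂x = y·e^(x) + 5e^(y)
  ∂F/∂y = 5x·e^(y) + e^(x)

so d/dx[F(x, y(x))] = ∂F/∂x + (∂F/∂y)·y' = 0. Rearranging,
  dy/dx = -(∂F/∂x)/(∂F/∂y) = -(y·e^(x) + 5e^(y))/(5x·e^(y) + e^(x)) = (-y·e^(x) - 5e^(y))/(5x·e^(y) + e^(x))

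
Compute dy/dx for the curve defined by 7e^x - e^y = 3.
Differentiate both sides with respect to x, treating y as y(x). By the chain rule, any term containing y contributes a factor of y' = dy/dx when we differentiate it.

Move every term to one side and write the relation as F(x, y) = 0. Term by term,
  d/dx[7e^(x)] = 7e^(x)
  d/dx[-e^(y)] = -y'·e^(y)
  d/dx[-3] = 0

The pieces without y' make up ∂F/∂x and the coefficient of y' is ∂F/∂y:
  ∂F/∂x = 7e^(x),
  ∂F/∂y = -e^(y).

Since d/dx[F] = ∂F/∂x + (∂F/∂y)·y' = 0, solve for y':
  (∂F/∂y)·y' = -∂F/∂x
  dy/dx = -(∂F/∂x)/(∂F/∂y) = -(7e^(x))/(-e^(y)) = 7e^(x - y)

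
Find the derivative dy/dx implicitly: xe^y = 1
Differentiate the relation implicitly: treat y = y(x) and apply the chain rule, so every y-derivative picks up a y' = dy/dx factor.

With everything moved to the left-hand side, differentiate term by term:
  d/dx[x·e^(y)] = x·y'·e^(y) + e^(y)
  d/dx[-1] = 0

Separating the contributions that come from x directly and those that come through y:
  without y':      e^(y)
  multiplying y':  x·e^(y)

so (e^(y)) + (x·e^(y))·y' = 0, and therefore
  dy/dx = -(e^(y))/(x·e^(y)) = -1/x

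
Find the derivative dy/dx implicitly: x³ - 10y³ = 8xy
Apply d/dx to both sides, remembering that y depends on x. Each occurrence of y therefore brings in a y' = dy/dx via the chain rule.

With F(x, y) equal to the left-hand side minus the right, differentiate F term by term:
  d/dx[x^3] = 3x^2
  d/dx[-8xy] = -8x·y' - 8y
  d/dx[-10y^3] = -30y^2·y'
Adding these up, d/dx[F] = 0 becomes
  (3x^2 - 8y) + (-8x - 30y^2)·y' = 0,
so isolating y',
  dy/dx = -(3x^2 - 8y)/(-8x - 30y^2) = (3x^2 - 8y)/(2(4x + 15y^2))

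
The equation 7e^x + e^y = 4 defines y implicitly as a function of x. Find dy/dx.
Differentiate both sides with respect to x, treating y as y(x). By the chain rule, any term containing y contributes a factor of y' = dy/dx when we differentiate it.

Move every term to one side and write the relation as F(x, y) = 0. Term by term,
  d/dx[7e^(x)] = 7e^(x)
  d/dx[e^(y)] = y'·e^(y)
  d/dx[-4] = 0

The pieces without y' make up ∂F/∂x and the coefficient of y' is ∂F/∂y:
  ∂F/∂x = 7e^(x),
  ∂F/∂y = e^(y).

Since d/dx[F] = ∂F/∂x + (∂F/∂y)·y' = 0, solve for y':
  (∂F/∂y)·y' = -∂F/∂x
  dy/dx = -(∂F/∂x)/(∂F/∂y) = -(7e^(x))/(e^(y)) = -7e^(x - y)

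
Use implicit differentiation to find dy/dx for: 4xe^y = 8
Differentiate the relation implicitly: treat y = y(x) and apply the chain rule, so every y-derivative picks up a y' = dy/dx factor.

With everything moved to the left-hand side, differentiate term by term:
  d/dx[4x·e^(y)] = 4x·y'·e^(y) + 4e^(y)
  d/dx[-8] = 0

Separating the contributions that come from x directly and those that come through y:
  without y':      4e^(y)
  multiplying y':  4x·e^(y)

so (4e^(y)) + (4x·e^(y))·y' = 0, and therefore
  dy/dx = -(4e^(y))/(4x·e^(y)) = -1/x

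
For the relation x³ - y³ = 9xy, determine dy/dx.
Take d/dx of both sides. Since y is implicitly a function of x, the chain rule attaches a y' = dy/dx factor whenever we differentiate through y.

Set F(x, y) = (left side) − (right side), so the curve is F = 0. Differentiating each term of F:
  d/dx[x^3] = 3x^2
  d/dx[-9xy] = -9x·y' - 9y
  d/dx[-y^3] = -3y^2·y'

Collecting, the y'-free part is the partial derivative in x and the y' coefficient is the partial derivative in y:
  ∂F/∂x = 3x^2 - 9y
  ∂F/∂y = -9x - 3y^2

so d/dx[F(x, y(x))] = ∂F/∂x + (∂F/∂y)·y' = 0. Rearranging,
  dy/dx = -(∂F/∂x)/(∂F/∂y) = -(3x^2 - 9y)/(-9x - 3y^2) = (x^2 - 3y)/(3x + y^2)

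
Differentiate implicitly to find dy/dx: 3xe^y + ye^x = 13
Take d/dx of both sides. Since y is implicitly a function of x, the chain rule attaches a y' = dy/dx factor whenever we differentiate through y.

Set F(x, y) = (left side) − (right side), so the curve is F = 0. Differentiating each term of F:
  d/dx[3x·e^(y)] = 3x·y'·e^(y) + 3e^(y)
  d/dx[y·e^(x)] = y·e^(x) + y'·e^(x)
  d/dx[-13] = 0

Collecting, the y'-free part is the partial derivative in x and the y' coefficient is the partial derivative in y:
  ∂F/∂x = y·e^(x) + 3e^(y)
  ∂F/∂y = 3x·e^(y) + e^(x)

so d/dx[F(x, y(x))] = ∂F/∂x + (∂F/∂y)·y' = 0. Rearranging,
  dy/dx = -(∂F/∂x)/(∂F/∂y) = -(y·e^(x) + 3e^(y))/(3x·e^(y) + e^(x)) = (-y·e^(x) - 3e^(y))/(3x·e^(y) + e^(x))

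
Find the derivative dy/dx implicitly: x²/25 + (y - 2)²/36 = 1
Take d/dx of both sides. Since y is implicitly a function of x, the chain rule attaches a y' = dy/dx factor whenever we differentiate through y.

Set F(x, y) = (left side) − (right side), so the curve is F = 0. Differentiating each term of F:
  d/dx[x^2/25] = 2x/25
  d/dx[(y - 2)^2/36] = y'(y - 2)/18
  d/dx[-1] = 0

Collecting, the y'-free part is the partial derivative in x and the y' coefficient is the partial derivative in y:
  ∂F/∂x = 2x/25
  ∂F/∂y = y/18 - 1/9

so d/dx[F(x, y(x))] = ∂F/∂x + (∂F/∂y)·y' = 0. Rearranging,
  dy/dx = -(∂F/∂x)/(∂F/∂y) = -(2x/25)/(y/18 - 1/9)
        = -(2x/25)/((y - 2)/18) = -36x/(25y - 50)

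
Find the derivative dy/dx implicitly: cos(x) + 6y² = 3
Differentiate both sides with respect to x, treating y as y(x). By the chain rule, any term containing y contributes a factor of y' = dy/dx when we differentiate it.

Move every term to one side and write the relation as F(x, y) = 0. Term by term,
  d/dx[6y^2] = 12y·y'
  d/dx[cos(x)] = -sin(x)
  d/dx[-3] = 0

The pieces without y' make up ∂F/∂x and the coefficient of y' is ∂F/∂y:
  ∂F/∂x = -sin(x),
  ∂F/∂y = 12y.

Since d/dx[F] = ∂F/∂x + (∂F/∂y)·y' = 0, solve for y':
  (∂F/∂y)·y' = -∂F/∂x
  dy/dx = -(∂F/∂x)/(∂F/∂y) = -(-sin(x))/(12y) = sin(x)/(12y)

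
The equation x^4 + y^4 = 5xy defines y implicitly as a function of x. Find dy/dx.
Take d/dx of both sides. Since y is implicitly a function of x, the chain rule attaches a y' = dy/dx factor whenever we differentiate through y.

Set F(x, y) = (left side) − (right side), so the curve is F = 0. Differentiating each term of F:
  d/dx[x^4] = 4x^3
  d/dx[-5xy] = -5x·y' - 5y
  d/dx[y^4] = 4y^3·y'

Collecting, the y'-free part is the partial derivative in x and the y' coefficient is the partial derivative in y:
  ∂F/∂x = 4x^3 - 5y
  ∂F/∂y = -5x + 4y^3

so d/dx[F(x, y(x))] = ∂F/∂x + (∂F/∂y)·y' = 0. Rearranging,
  dy/dx = -(∂F/∂x)/(∂F/∂y) = -(4x^3 - 5y)/(-5x + 4y^3) = (4x^3 - 5y)/(5x - 4y^3)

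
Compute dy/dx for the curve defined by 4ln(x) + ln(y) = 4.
Differentiate both sides with respect to x, treating y as y(x). By the chain rule, any term containing y contributes a factor of y' = dy/dx when we differentiate it.

Move every term to one side and write the relation as F(x, y) = 0. Term by term,
  d/dx[4ln(x)] = 4/x
  d/dx[ln(y)] = y'/y
  d/dx[-4] = 0

The pieces without y' make up ∂F/∂x and the coefficient of y' is ∂F/∂y:
  ∂F/∂x = 4/x,
  ∂F/∂y = 1/y.

Since d/dx[F] = ∂F/∂x + (∂F/∂y)·y' = 0, solve for y':
  (∂F/∂y)·y' = -∂F/∂x
  dy/dx = -(∂F/∂x)/(∂F/∂y) = -(4/x)/(1/y) = -4y/x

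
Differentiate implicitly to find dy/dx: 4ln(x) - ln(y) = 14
Differentiate the relation implicitly: treat y = y(x) and apply the chain rule, so every y-derivative picks up a y' = dy/dx factor.

With everything moved to the left-hand side, differentiate term by term:
  d/dx[4ln(x)] = 4/x
  d/dx[-ln(y)] = -y'/y
  d/dx[-14] = 0

Separating the contributions that come from x directly and those that come through y:
  without y':      4/x
  multiplying y':  -1/y

so (4/x) + (-1/y)·y' = 0, and therefore
  dy/dx = -(4/x)/(-1/y) = 4y/x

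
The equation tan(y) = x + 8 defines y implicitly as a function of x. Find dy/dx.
Differentiate both sides with respect to x, treating y as y(x). By the chain rule, any term containing y contributes a factor of y' = dy/dx when we differentiate it.

Move every term to one side and write the relation as F(x, y) = 0. Term by term,
  d/dx[-x] = -1
  d/dx[tan(y)] = y'(tan(y)^2 + 1)
  d/dx[-8] = 0

The pieces without y' make up ∂F/∂x and the coefficient of y' is ∂F/∂y:
  ∂F/∂x = -1,
  ∂F/∂y = tan(y)^2 + 1.

Since d/dx[F] = ∂F/∂x + (∂F/∂y)·y' = 0, solve for y':
  (∂F/∂y)·y' = -∂F/∂x
  dy/dx = -(∂F/∂x)/(∂F/∂y) = -(-1)/(tan(y)^2 + 1) = cos(y)^2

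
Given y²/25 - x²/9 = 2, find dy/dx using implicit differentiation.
Differentiate the relation implicitly: treat y = y(x) and apply the chain rule, so every y-derivative picks up a y' = dy/dx factor.

With everything moved to the left-hand side, differentiate term by term:
  d/dx[-x^2/9] = -2x/9
  d/dx[y^2/25] = 2y·y'/25
  d/dx[-2] = 0

Separating the contributions that come from x directly and those that come through y:
  without y':      -2x/9
  multiplying y':  2y/25

so (-2x/9) + (2y/25)·y' = 0, and therefore
  dy/dx = -(-2x/9)/(2y/25) = 25x/(9y)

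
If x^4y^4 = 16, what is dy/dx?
Differentiate both sides with respect to x, treating y as y(x). By the chain rule, any term containing y contributes a factor of y' = dy/dx when we differentiate it.

Move every term to one side and write the relation as F(x, y) = 0. Term by term,
  d/dx[x^4y^4] = 4x^4y^3·y' + 4x^3y^4
  d/dx[-16] = 0

The pieces without y' make up ∂F/∂x and the coefficient of y' is ∂F/∂y:
  ∂F/∂x = 4x^3y^4,
  ∂F/∂y = 4x^4y^3.

Since d/dx[F] = ∂F/∂x + (∂F/∂y)·y' = 0, solve for y':
  (∂F/∂y)·y' = -∂F/∂x
  dy/dx = -(∂F/∂x)/(∂F/∂y) = -(4x^3y^4)/(4x^4y^3) = -y/x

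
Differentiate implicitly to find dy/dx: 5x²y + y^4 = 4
Take d/dx of both sides. Since y is implicitly a function of x, the chain rule attaches a y' = dy/dx factor whenever we differentiate through y.

Set F(x, y) = (left side) − (right side), so the curve is F = 0. Differentiating each term of F:
  d/dx[5x^2y] = 5x^2·y' + 10xy
  d/dx[y^4] = 4y^3·y'
  d/dx[-4] = 0

Collecting, the y'-free part is the partial derivative in x and the y' coefficient is the partial derivative in y:
  ∂F/∂x = 10xy
  ∂F/∂y = 5x^2 + 4y^3

so d/dx[F(x, y(x))] = ∂F/∂x + (∂F/∂y)·y' = 0. Rearranging,
  dy/dx = -(∂F/∂x)/(∂F/∂y) = -(10xy)/(5x^2 + 4y^3) = -10xy/(5x^2 + 4y^3)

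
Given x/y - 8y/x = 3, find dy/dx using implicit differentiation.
Apply d/dx to both sides, remembering that y depends on x. Each occurrence of y therefore brings in a y' = dy/dx via the chain rule.

With F(x, y) equal to the left-hand side minus the right, differentiate F term by term:
  d/dx[x/y] = -x·y'/y^2 + 1/y
  d/dx[-8y/x] = -8·y'/x + 8y/x^2
  d/dx[-3] = 0
Adding these up, d/dx[F] = 0 becomes
  (1/y + 8y/x^2) + (-x/y^2 - 8/x)·y' = 0,
so isolating y',
  dy/dx = -(1/y + 8y/x^2)/(-x/y^2 - 8/x)
        = -((x^2 + 8y^2)/(x^2y))/(-(x^2 + 8y^2)/(xy^2)) = y/x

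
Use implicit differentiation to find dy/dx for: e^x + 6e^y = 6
Apply d/dx to both sides, remembering that y depends on x. Each occurrence of y therefore brings in a y' = dy/dx via the chain rule.

With F(x, y) equal to the left-hand side minus the right, differentiate F term by term:
  d/dx[e^(x)] = e^(x)
  d/dx[6e^(y)] = 6·y'·e^(y)
  d/dx[-6] = 0
Adding these up, d/dx[F] = 0 becomes
  (e^(x)) + (6e^(y))·y' = 0,
so isolating y',
  dy/dx = -(e^(x))/(6e^(y)) = -e^(x - y)/6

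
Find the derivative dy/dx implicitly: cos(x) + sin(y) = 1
Differentiate both sides with respect to x, treating y as y(x). By the chain rule, any term containing y contributes a factor of y' = dy/dx when we differentiate it.

Move every term to one side and write the relation as F(x, y) = 0. Term by term,
  d/dx[sin(y)] = y'·cos(y)
  d/dx[cos(x)] = -sin(x)
  d/dx[-1] = 0

The pieces without y' make up ∂F/∂x and the coefficient of y' is ∂F/∂y:
  ∂F/∂x = -sin(x),
  ∂F/∂y = cos(y).

Since d/dx[F] = ∂F/∂x + (∂F/∂y)·y' = 0, solve for y':
  (∂F/∂y)·y' = -∂F/∂x
  dy/dx = -(∂F/∂x)/(∂F/∂y) = -(-sin(x))/(cos(y)) = sin(x)/cos(y)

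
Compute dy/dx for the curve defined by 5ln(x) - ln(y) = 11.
Take d/dx of both sides. Since y is implicitly a function of x, the chain rule attaches a y' = dy/dx factor whenever we differentiate through y.

Set F(x, y) = (left side) − (right side), so the curve is F = 0. Differentiating each term of F:
  d/dx[5ln(x)] = 5/x
  d/dx[-ln(y)] = -y'/y
  d/dx[-11] = 0

Collecting, the y'-free part is the partial derivative in x and the y' coefficient is the partial derivative in y:
  ∂F/∂x = 5/x
  ∂F/∂y = -1/y

so d/dx[F(x, y(x))] = ∂F/∂x + (∂F/∂y)·y' = 0. Rearranging,
  dy/dx = -(∂F/∂x)/(∂F/∂y) = -(5/x)/(-1/y) = 5y/x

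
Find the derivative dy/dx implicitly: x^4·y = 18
Differentiate the relation implicitly: treat y = y(x) and apply the chain rule, so every y-derivative picks up a y' = dy/dx factor.

With everything moved to the left-hand side, differentiate term by term:
  d/dx[x^4y] = x^4·y' + 4x^3y
  d/dx[-18] = 0

Separating the contributions that come from x directly and those that come through y:
  without y':      4x^3y
  multiplying y':  x^4

so (4x^3y) + (x^4)·y' = 0, and therefore
  dy/dx = -(4x^3y)/(x^4) = -4y/x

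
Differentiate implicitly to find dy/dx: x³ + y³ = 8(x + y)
Differentiate the relation implicitly: treat y = y(x) and apply the chain rule, so every y-derivative picks up a y' = dy/dx factor.

With everything moved to the left-hand side, differentiate term by term:
  d/dx[x^3] = 3x^2
  d/dx[-8x] = -8
  d/dx[y^3] = 3y^2·y'
  d/dx[-8y] = -8·y'

Separating the contributions that come from x directly and those that come through y:
  without y':      3x^2 - 8
  multiplying y':  3y^2 - 8

so (3x^2 - 8) + (3y^2 - 8)·y' = 0, and therefore
  dy/dx = -(3x^2 - 8)/(3y^2 - 8) = (8 - 3x^2)/(3y^2 - 8)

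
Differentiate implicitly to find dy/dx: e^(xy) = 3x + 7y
Differentiate the relation implicitly: treat y = y(x) and apply the chain rule, so every y-derivative picks up a y' = dy/dx factor.

With everything moved to the left-hand side, differentiate term by term:
  d/dx[-3x] = -3
  d/dx[-7y] = -7·y'
  d/dx[e^(xy)] = (x·y' + y)·e^(xy)

Separating the contributions that come from x directly and those that come through y:
  without y':      y·e^(xy) - 3
  multiplying y':  x·e^(xy) - 7

so (y·e^(xy) - 3) + (x·e^(xy) - 7)·y' = 0, and therefore
  dy/dx = -(y·e^(xy) - 3)/(x·e^(xy) - 7) = (-y·e^(xy) + 3)/(x·e^(xy) - 7)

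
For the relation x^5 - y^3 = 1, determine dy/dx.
Apply d/dx to both sides, remembering that y depends on x. Each occurrence of y therefore brings in a y' = dy/dx via the chain rule.

With F(x, y) equal to the left-hand side minus the right, differentiate F term by term:
  d/dx[x^5] = 5x^4
  d/dx[-y^3] = -3y^2·y'
  d/dx[-1] = 0
Adding these up, d/dx[F] = 0 becomes
  (5x^4) + (-3y^2)·y' = 0,
so isolating y',
  dy/dx = -(5x^4)/(-3y^2) = 5x^4/(3y^2)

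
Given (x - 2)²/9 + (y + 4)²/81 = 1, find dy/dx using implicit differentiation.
Take d/dx of both sides. Since y is implicitly a function of x, the chain rule attaches a y' = dy/dx factor whenever we differentiate through y.

Set F(x, y) = (left side) − (right side), so the curve is F = 0. Differentiating each term of F:
  d/dx[(x - 2)^2/9] = 2x/9 - 4/9
  d/dx[(y + 4)^2/81] = 2·y'(y + 4)/81
  d/dx[-1] = 0

Collecting, the y'-free part is the partial derivative in x and the y' coefficient is the partial derivative in y:
  ∂F/∂x = 2x/9 - 4/9
  ∂F/∂y = 2y/81 + 8/81

so d/dx[F(x, y(x))] = ∂F/∂x + (∂F/∂y)·y' = 0. Rearranging,
  dy/dx = -(∂F/∂x)/(∂F/∂y) = -(2x/9 - 4/9)/(2y/81 + 8/81)
        = -(2(x - 2)/9)/(2(y + 4)/81) = 9(2 - x)/(y + 4)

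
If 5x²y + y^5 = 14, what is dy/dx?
Apply d/dx to both sides, remembering that y depends on x. Each occurrence of y therefore brings in a y' = dy/dx via the chain rule.

With F(x, y) equal to the left-hand side minus the right, differentiate F term by term:
  d/dx[5x^2y] = 5x^2·y' + 10xy
  d/dx[y^5] = 5y^4·y'
  d/dx[-14] = 0
Adding these up, d/dx[F] = 0 becomes
  (10xy) + (5x^2 + 5y^4)·y' = 0,
so isolating y',
  dy/dx = -(10xy)/(5x^2 + 5y^4) = -2xy/(x^2 + y^4)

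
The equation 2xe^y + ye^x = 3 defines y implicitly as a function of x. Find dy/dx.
Differentiate both sides with respect to x, treating y as y(x). By the chain rule, any term containing y contributes a factor of y' = dy/dx when we differentiate it.

Move every term to one side and write the relation as F(x, y) = 0. Term by term,
  d/dx[2x·e^(y)] = 2x·y'·e^(y) + 2e^(y)
  d/dx[y·e^(x)] = y·e^(x) + y'·e^(x)
  d/dx[-3] = 0

The pieces without y' make up ∂F/∂x and the coefficient of y' is ∂F/∂y:
  ∂F/∂x = y·e^(x) + 2e^(y),
  ∂F/∂y = 2x·e^(y) + e^(x).

Since d/dx[F] = ∂F/∂x + (∂F/∂y)·y' = 0, solve for y':
  (∂F/∂y)·y' = -∂F/∂x
  dy/dx = -(∂F/∂x)/(∂F/∂y) = -(y·e^(x) + 2e^(y))/(2x·e^(y) + e^(x)) = (-y·e^(x) - 2e^(y))/(2x·e^(y) + e^(x))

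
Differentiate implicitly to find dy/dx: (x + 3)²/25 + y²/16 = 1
Apply d/dx to both sides, remembering that y depends on x. Each occurrence of y therefore brings in a y' = dy/dx via the chain rule.

With F(x, y) equal to the left-hand side minus the right, differentiate F term by term:
  d/dx[y^2/16] = y·y'/8
  d/dx[(x + 3)^2/25] = 2x/25 + 6/25
  d/dx[-1] = 0
Adding these up, d/dx[F] = 0 becomes
  (2x/25 + 6/25) + (y/8)·y' = 0,
so isolating y',
  dy/dx = -(2x/25 + 6/25)/(y/8)
        = -(2(x + 3)/25)/(y/8) = 16(-x - 3)/(25y)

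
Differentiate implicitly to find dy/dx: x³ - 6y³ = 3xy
Differentiate both sides with respect to x, treating y as y(x). By the chain rule, any term containing y contributes a factor of y' = dy/dx when we differentiate it.

Move every term to one side and write the relation as F(x, y) = 0. Term by term,
  d/dx[x^3] = 3x^2
  d/dx[-3xy] = -3x·y' - 3y
  d/dx[-6y^3] = -18y^2·y'

The pieces without y' make up ∂F/∂x and the coefficient of y' is ∂F/∂y:
  ∂F/∂x = 3x^2 - 3y,
  ∂F/∂y = -3x - 18y^2.

Since d/dx[F] = ∂F/∂x + (∂F/∂y)·y' = 0, solve for y':
  (∂F/∂y)·y' = -∂F/∂x
  dy/dx = -(∂F/∂x)/(∂F/∂y) = -(3x^2 - 3y)/(-3x - 18y^2) = (x^2 - y)/(x + 6y^2)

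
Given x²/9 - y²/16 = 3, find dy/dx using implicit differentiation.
Differentiate both sides with respect to x, treating y as y(x). By the chain rule, any term containing y contributes a factor of y' = dy/dx when we differentiate it.

Move every term to one side and write the relation as F(x, y) = 0. Term by term,
  d/dx[x^2/9] = 2x/9
  d/dx[-y^2/16] = -y·y'/8
  d/dx[-3] = 0

The pieces without y' make up ∂F/∂x and the coefficient of y' is ∂F/∂y:
  ∂F/∂x = 2x/9,
  ∂F/∂y = -y/8.

Since d/dx[F] = ∂F/∂x + (∂F/∂y)·y' = 0, solve for y':
  (∂F/∂y)·y' = -∂F/∂x
  dy/dx = -(∂F/∂x)/(∂F/∂y) = -(2x/9)/(-y/8) = 16x/(9y)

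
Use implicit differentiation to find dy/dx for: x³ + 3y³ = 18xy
Take d/dx of both sides. Since y is implicitly a function of x, the chain rule attaches a y' = dy/dx factor whenever we differentiate through y.

Set F(x, y) = (left side) − (right side), so the curve is F = 0. Differentiating each term of F:
  d/dx[x^3] = 3x^2
  d/dx[-18xy] = -18x·y' - 18y
  d/dx[3y^3] = 9y^2·y'

Collecting, the y'-free part is the partial derivative in x and the y' coefficient is the partial derivative in y:
  ∂F/∂x = 3x^2 - 18y
  ∂F/∂y = -18x + 9y^2

so d/dx[F(x, y(x))] = ∂F/∂x + (∂F/∂y)·y' = 0. Rearranging,
  dy/dx = -(∂F/∂x)/(∂F/∂y) = -(3x^2 - 18y)/(-18x + 9y^2) = (x^2 - 6y)/(3(2x - y^2))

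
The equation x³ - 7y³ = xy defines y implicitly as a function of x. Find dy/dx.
Take d/dx of both sides. Since y is implicitly a function of x, the chain rule attaches a y' = dy/dx factor whenever we differentiate through y.

Set F(x, y) = (left side) − (right side), so the curve is F = 0. Differentiating each term of F:
  d/dx[x^3] = 3x^2
  d/dx[-xy] = -x·y' - y
  d/dx[-7y^3] = -21y^2·y'

Collecting, the y'-free part is the partial derivative in x and the y' coefficient is the partial derivative in y:
  ∂F/∂x = 3x^2 - y
  ∂F/∂y = -x - 21y^2

so d/dx[F(x, y(x))] = ∂F/∂x + (∂F/∂y)·y' = 0. Rearranging,
  dy/dx = -(∂F/∂x)/(∂F/∂y) = -(3x^2 - y)/(-x - 21y^2) = (3x^2 - y)/(x + 21y^2)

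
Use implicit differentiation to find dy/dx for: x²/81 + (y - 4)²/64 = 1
Differentiate the relation implicitly: treat y = y(x) and apply the chain rule, so every y-derivative picks up a y' = dy/dx factor.

With everything moved to the left-hand side, differentiate term by term:
  d/dx[x^2/81] = 2x/81
  d/dx[(y - 4)^2/64] = y'(y - 4)/32
  d/dx[-1] = 0

Separating the contributions that come from x directly and those that come through y:
  without y':      2x/81
  multiplying y':  y/32 - 1/8

so (2x/81) + (y/32 - 1/8)·y' = 0, and therefore
  dy/dx = -(2x/81)/(y/32 - 1/8)
        = -(2x/81)/((y - 4)/32) = -64x/(81y - 324)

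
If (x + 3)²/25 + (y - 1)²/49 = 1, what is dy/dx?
Take d/dx of both sides. Since y is implicitly a function of x, the chain rule attaches a y' = dy/dx factor whenever we differentiate through y.

Set F(x, y) = (left side) − (right side), so the curve is F = 0. Differentiating each term of F:
  d/dx[(x + 3)^2/25] = 2x/25 + 6/25
  d/dx[(y - 1)^2/49] = 2·y'(y - 1)/49
  d/dx[-1] = 0

Collecting, the y'-free part is the partial derivative in x and the y' coefficient is the partial derivative in y:
  ∂F/∂x = 2x/25 + 6/25
  ∂F/∂y = 2y/49 - 2/49

so d/dx[F(x, y(x))] = ∂F/∂x + (∂F/∂y)·y' = 0. Rearranging,
  dy/dx = -(∂F/∂x)/(∂F/∂y) = -(2x/25 + 6/25)/(2y/49 - 2/49)
        = -(2(x + 3)/25)/(2(y - 1)/49) = 49(-x - 3)/(25(y - 1))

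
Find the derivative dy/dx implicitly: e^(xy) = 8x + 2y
Take d/dx of both sides. Since y is implicitly a function of x, the chain rule attaches a y' = dy/dx factor whenever we differentiate through y.

Set F(x, y) = (left side) − (right side), so the curve is F = 0. Differentiating each term of F:
  d/dx[-8x] = -8
  d/dx[-2y] = -2·y'
  d/dx[e^(xy)] = (x·y' + y)·e^(xy)

Collecting, the y'-free part is the partial derivative in x and the y' coefficient is the partial derivative in y:
  ∂F/∂x = y·e^(xy) - 8
  ∂F/∂y = x·e^(xy) - 2

so d/dx[F(x, y(x))] = ∂F/∂x + (∂F/∂y)·y' = 0. Rearranging,
  dy/dx = -(∂F/∂x)/(∂F/∂y) = -(y·e^(xy) - 8)/(x·e^(xy) - 2) = (-y·e^(xy) + 8)/(x·e^(xy) - 2)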